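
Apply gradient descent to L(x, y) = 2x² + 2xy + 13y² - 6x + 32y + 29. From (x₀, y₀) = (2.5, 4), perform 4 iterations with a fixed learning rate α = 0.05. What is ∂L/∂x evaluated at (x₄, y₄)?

-0.1875

∇L = (4x + 2y - 6, 2x + 26y + 32)
Step 1: at (2.5, 4), ∇L = (12, 141) → (2.5, 4) − 0.05·(12, 141) = (1.9, -3.05)
Step 2: at (1.9, -3.05), ∇L = (-4.5, -43.5) → (1.9, -3.05) − 0.05·(-4.5, -43.5) = (2.125, -0.875)
Step 3: at (2.125, -0.875), ∇L = (0.75, 13.5) → (2.125, -0.875) − 0.05·(0.75, 13.5) = (2.0875, -1.55)
Step 4: at (2.0875, -1.55), ∇L = (-0.75, -4.125) → (2.0875, -1.55) − 0.05·(-0.75, -4.125) = (2.125, -1.34375)
∂L/∂x at (2.125, -1.34375) = -0.1875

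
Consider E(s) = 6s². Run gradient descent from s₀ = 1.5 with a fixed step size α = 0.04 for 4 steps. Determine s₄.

E′(s) = 12s
s₁ = 1.5 − 0.04·18 = 0.78
s₂ = 0.78 − 0.04·9.36 = 0.4056
s₃ = 0.4056 − 0.04·4.8672 = 0.210912
s₄ = 0.210912 − 0.04·2.530944 = 0.10967424

0.10967424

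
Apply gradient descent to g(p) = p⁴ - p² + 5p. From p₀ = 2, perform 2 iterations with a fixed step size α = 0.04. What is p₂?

0.48409088

g′(p) = 4p³ - 2p + 5
p₁ = 2 − 0.04·33 = 0.68
p₂ = 0.68 − 0.04·4.897728 = 0.48409088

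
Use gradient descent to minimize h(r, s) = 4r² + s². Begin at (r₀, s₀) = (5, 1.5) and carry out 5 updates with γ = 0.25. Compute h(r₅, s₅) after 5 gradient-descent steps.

100.002197265625

∇h = (8r, 2s)
Step 1: at (5, 1.5), ∇h = (40, 3) → (5, 1.5) − 0.25·(40, 3) = (-5, 0.75)
Step 2: at (-5, 0.75), ∇h = (-40, 1.5) → (-5, 0.75) − 0.25·(-40, 1.5) = (5, 0.375)
Step 3: at (5, 0.375), ∇h = (40, 0.75) → (5, 0.375) − 0.25·(40, 0.75) = (-5, 0.1875)
Step 4: at (-5, 0.1875), ∇h = (-40, 0.375) → (-5, 0.1875) − 0.25·(-40, 0.375) = (5, 0.09375)
Step 5: at (5, 0.09375), ∇h = (40, 0.1875) → (5, 0.09375) − 0.25·(40, 0.1875) = (-5, 0.046875)
h(-5, 0.046875) = 100.002197265625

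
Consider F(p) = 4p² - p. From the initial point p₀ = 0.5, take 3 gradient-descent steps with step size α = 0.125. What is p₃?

F′(p) = 8p - 1
p₁ = 0.5 − 0.125·3 = 0.125
p₂ = 0.125 − 0.125·0 = 0.125
p₃ = 0.125 − 0.125·0 = 0.125

0.125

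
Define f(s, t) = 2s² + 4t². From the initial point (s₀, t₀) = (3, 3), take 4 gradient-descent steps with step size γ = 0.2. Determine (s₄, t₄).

∇f = (4s, 8t)
Step 1: at (3, 3), ∇f = (12, 24) → (3, 3) − 0.2·(12, 24) = (0.6, -1.8)
Step 2: at (0.6, -1.8), ∇f = (2.4, -14.4) → (0.6, -1.8) − 0.2·(2.4, -14.4) = (0.12, 1.08)
Step 3: at (0.12, 1.08), ∇f = (0.48, 8.64) → (0.12, 1.08) − 0.2·(0.48, 8.64) = (0.024, -0.648)
Step 4: at (0.024, -0.648), ∇f = (0.096, -5.184) → (0.024, -0.648) − 0.2·(0.096, -5.184) = (0.0048, 0.3888)

(0.0048, 0.3888)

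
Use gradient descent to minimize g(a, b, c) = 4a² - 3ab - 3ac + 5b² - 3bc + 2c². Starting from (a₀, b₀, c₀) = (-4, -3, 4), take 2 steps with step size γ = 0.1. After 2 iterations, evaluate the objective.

∇g = (8a - 3b - 3c, -3a + 10b - 3c, -3a - 3b + 4c)
Step 1: at (-4, -3, 4), ∇g = (-35, -30, 37) → (-4, -3, 4) − 0.1·(-35, -30, 37) = (-0.5, 0, 0.3)
Step 2: at (-0.5, 0, 0.3), ∇g = (-4.9, 0.6, 2.7) → (-0.5, 0, 0.3) − 0.1·(-4.9, 0.6, 2.7) = (-0.01, -0.06, 0.03)
g(-0.01, -0.06, 0.03) = 0.0247

0.0247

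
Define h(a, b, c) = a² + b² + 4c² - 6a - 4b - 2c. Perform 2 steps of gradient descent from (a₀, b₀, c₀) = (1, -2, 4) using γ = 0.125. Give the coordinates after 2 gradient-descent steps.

(1.875, -0.25, 0.25)

∇h = (2a - 6, 2b - 4, 8c - 2)
(a₁, b₁, c₁) = (1, -2, 4) − 0.125·(-4, -8, 30) = (1.5, -1, 0.25)
(a₂, b₂, c₂) = (1.5, -1, 0.25) − 0.125·(-3, -6, 0) = (1.875, -0.25, 0.25)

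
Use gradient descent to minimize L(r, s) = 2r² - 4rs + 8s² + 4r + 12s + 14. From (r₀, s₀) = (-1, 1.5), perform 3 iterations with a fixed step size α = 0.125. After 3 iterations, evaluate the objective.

110.21875

∇L = (4r - 4s + 4, -4r + 16s + 12)
(r₁, s₁) = (-1, 1.5) − 0.125·(-6, 40) = (-0.25, -3.5)
(r₂, s₂) = (-0.25, -3.5) − 0.125·(17, -43) = (-2.375, 1.875)
(r₃, s₃) = (-2.375, 1.875) − 0.125·(-13, 51.5) = (-0.75, -4.5625)
L(-0.75, -4.5625) = 110.21875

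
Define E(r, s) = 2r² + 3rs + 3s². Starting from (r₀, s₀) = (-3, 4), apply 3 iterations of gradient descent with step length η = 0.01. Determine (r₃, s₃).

∇E = (4r + 3s, 3r + 6s)
Step 1: at (-3, 4), ∇E = (0, 15) → (-3, 4) − 0.01·(0, 15) = (-3, 3.85)
Step 2: at (-3, 3.85), ∇E = (-0.45, 14.1) → (-3, 3.85) − 0.01·(-0.45, 14.1) = (-2.9955, 3.709)
Step 3: at (-2.9955, 3.709), ∇E = (-0.855, 13.2675) → (-2.9955, 3.709) − 0.01·(-0.855, 13.2675) = (-2.98695, 3.576325)

(-2.98695, 3.576325)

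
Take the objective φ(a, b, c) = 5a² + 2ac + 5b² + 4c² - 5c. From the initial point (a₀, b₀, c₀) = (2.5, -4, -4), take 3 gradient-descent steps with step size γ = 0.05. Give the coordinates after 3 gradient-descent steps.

(0.668, -0.5, -0.6695)

∇φ = (10a + 2c, 10b, 2a + 8c - 5)
Step 1: at (2.5, -4, -4), ∇φ = (17, -40, -32) → (2.5, -4, -4) − 0.05·(17, -40, -32) = (1.65, -2, -2.4)
Step 2: at (1.65, -2, -2.4), ∇φ = (11.7, -20, -20.9) → (1.65, -2, -2.4) − 0.05·(11.7, -20, -20.9) = (1.065, -1, -1.355)
Step 3: at (1.065, -1, -1.355), ∇φ = (7.94, -10, -13.71) → (1.065, -1, -1.355) − 0.05·(7.94, -10, -13.71) = (0.668, -0.5, -0.6695)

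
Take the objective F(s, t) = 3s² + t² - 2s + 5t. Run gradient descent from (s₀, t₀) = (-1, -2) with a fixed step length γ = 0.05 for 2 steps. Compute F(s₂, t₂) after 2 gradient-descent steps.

-5.138775

∇F = (6s - 2, 2t + 5)
(s₁, t₁) = (-1, -2) − 0.05·(-8, 1) = (-0.6, -2.05)
(s₂, t₂) = (-0.6, -2.05) − 0.05·(-5.6, 0.9) = (-0.32, -2.095)
F(-0.32, -2.095) = -5.138775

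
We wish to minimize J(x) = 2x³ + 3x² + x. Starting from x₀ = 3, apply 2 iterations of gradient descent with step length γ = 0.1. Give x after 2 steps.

J′(x) = 6x² + 6x + 1
x₁ = 3 − 0.1·73 = -4.3
x₂ = -4.3 − 0.1·86.14 = -12.914

-12.914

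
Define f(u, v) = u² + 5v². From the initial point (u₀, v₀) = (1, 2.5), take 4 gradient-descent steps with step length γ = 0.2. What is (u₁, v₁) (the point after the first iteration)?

∇f = (2u, 10v)
(u₁, v₁) = (1, 2.5) − 0.2·(2, 25) = (0.6, -2.5)

(0.6, -2.5)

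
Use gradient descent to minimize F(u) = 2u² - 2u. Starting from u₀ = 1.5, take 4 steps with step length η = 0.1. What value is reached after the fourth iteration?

F′(u) = 4u - 2
Step 1: F′(1.5) = 4; u₁ = 1.5 − 0.1·4 = 1.1
Step 2: F′(1.1) = 2.4; u₂ = 1.1 − 0.1·2.4 = 0.86
Step 3: F′(0.86) = 1.44; u₃ = 0.86 − 0.1·1.44 = 0.716
Step 4: F′(0.716) = 0.864; u₄ = 0.716 − 0.1·0.864 = 0.6296

0.6296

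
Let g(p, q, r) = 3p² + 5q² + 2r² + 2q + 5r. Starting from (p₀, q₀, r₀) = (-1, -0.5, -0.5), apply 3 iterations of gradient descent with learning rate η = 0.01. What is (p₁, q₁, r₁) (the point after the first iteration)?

(-0.94, -0.47, -0.53)

∇g = (6p, 10q + 2, 4r + 5)
(p₁, q₁, r₁) = (-1, -0.5, -0.5) − 0.01·(-6, -3, 3) = (-0.94, -0.47, -0.53)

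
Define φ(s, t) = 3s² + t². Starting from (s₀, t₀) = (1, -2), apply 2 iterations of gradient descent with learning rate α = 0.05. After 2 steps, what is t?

-1.62

∇φ = (6s, 2t)
(s₁, t₁) = (1, -2) − 0.05·(6, -4) = (0.7, -1.8)
(s₂, t₂) = (0.7, -1.8) − 0.05·(4.2, -3.6) = (0.49, -1.62)
t = -1.62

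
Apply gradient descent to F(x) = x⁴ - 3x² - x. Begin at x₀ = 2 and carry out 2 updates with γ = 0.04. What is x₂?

1.27254016

F′(x) = 4x³ - 6x - 1
Step 1: F′(2) = 19; x₁ = 2 − 0.04·19 = 1.24
Step 2: F′(1.24) = -0.813504; x₂ = 1.24 − 0.04·(-0.813504) = 1.27254016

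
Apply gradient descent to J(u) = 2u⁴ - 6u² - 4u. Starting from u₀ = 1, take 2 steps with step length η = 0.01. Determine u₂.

J′(u) = 8u³ - 12u - 4
u₁ = 1 − 0.01·(-8) = 1.08
u₂ = 1.08 − 0.01·(-6.882304) = 1.14882304

1.14882304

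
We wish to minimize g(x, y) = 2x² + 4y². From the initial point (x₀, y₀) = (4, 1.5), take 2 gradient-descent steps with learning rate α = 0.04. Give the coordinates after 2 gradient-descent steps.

(2.8224, 0.6936)

∇g = (4x, 8y)
(x₁, y₁) = (4, 1.5) − 0.04·(16, 12) = (3.36, 1.02)
(x₂, y₂) = (3.36, 1.02) − 0.04·(13.44, 8.16) = (2.8224, 0.6936)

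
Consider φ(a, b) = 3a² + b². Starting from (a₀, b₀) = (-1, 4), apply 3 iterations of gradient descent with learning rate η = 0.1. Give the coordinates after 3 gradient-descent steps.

∇φ = (6a, 2b)
Step 1: at (-1, 4), ∇φ = (-6, 8) → (-1, 4) − 0.1·(-6, 8) = (-0.4, 3.2)
Step 2: at (-0.4, 3.2), ∇φ = (-2.4, 6.4) → (-0.4, 3.2) − 0.1·(-2.4, 6.4) = (-0.16, 2.56)
Step 3: at (-0.16, 2.56), ∇φ = (-0.96, 5.12) → (-0.16, 2.56) − 0.1·(-0.96, 5.12) = (-0.064, 2.048)

(-0.064, 2.048)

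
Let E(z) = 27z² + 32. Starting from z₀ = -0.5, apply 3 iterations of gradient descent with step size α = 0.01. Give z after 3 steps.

E′(z) = 54z
Step 1: E′(-0.5) = -27; z₁ = -0.5 − 0.01·(-27) = -0.23
Step 2: E′(-0.23) = -12.42; z₂ = -0.23 − 0.01·(-12.42) = -0.1058
Step 3: E′(-0.1058) = -5.7132; z₃ = -0.1058 − 0.01·(-5.7132) = -0.048668

-0.048668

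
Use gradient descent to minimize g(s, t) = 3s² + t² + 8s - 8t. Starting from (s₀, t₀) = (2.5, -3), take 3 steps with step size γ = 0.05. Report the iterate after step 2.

(0.545, -1.67)

∇g = (6s + 8, 2t - 8)
Step 1: at (2.5, -3), ∇g = (23, -14) → (2.5, -3) − 0.05·(23, -14) = (1.35, -2.3)
Step 2: at (1.35, -2.3), ∇g = (16.1, -12.6) → (1.35, -2.3) − 0.05·(16.1, -12.6) = (0.545, -1.67)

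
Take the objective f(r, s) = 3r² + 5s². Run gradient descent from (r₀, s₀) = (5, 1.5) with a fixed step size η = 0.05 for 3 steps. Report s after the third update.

0.1875

∇f = (6r, 10s)
(r₁, s₁) = (5, 1.5) − 0.05·(30, 15) = (3.5, 0.75)
(r₂, s₂) = (3.5, 0.75) − 0.05·(21, 7.5) = (2.45, 0.375)
(r₃, s₃) = (2.45, 0.375) − 0.05·(14.7, 3.75) = (1.715, 0.1875)
s = 0.1875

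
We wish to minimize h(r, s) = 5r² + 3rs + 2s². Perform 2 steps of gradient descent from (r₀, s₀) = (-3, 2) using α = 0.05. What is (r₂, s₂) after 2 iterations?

(-1.2075, 1.91)

∇h = (10r + 3s, 3r + 4s)
Step 1: at (-3, 2), ∇h = (-24, -1) → (-3, 2) − 0.05·(-24, -1) = (-1.8, 2.05)
Step 2: at (-1.8, 2.05), ∇h = (-11.85, 2.8) → (-1.8, 2.05) − 0.05·(-11.85, 2.8) = (-1.2075, 1.91)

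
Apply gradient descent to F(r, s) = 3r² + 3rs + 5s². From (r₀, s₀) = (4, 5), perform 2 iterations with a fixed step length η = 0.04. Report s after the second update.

1.2192

∇F = (6r + 3s, 3r + 10s)
(r₁, s₁) = (4, 5) − 0.04·(39, 62) = (2.44, 2.52)
(r₂, s₂) = (2.44, 2.52) − 0.04·(22.2, 32.52) = (1.552, 1.2192)
s = 1.2192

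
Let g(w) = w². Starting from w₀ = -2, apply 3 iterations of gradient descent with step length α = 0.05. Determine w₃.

g′(w) = 2w
Step 1: g′(-2) = -4; w₁ = -2 − 0.05·(-4) = -1.8
Step 2: g′(-1.8) = -3.6; w₂ = -1.8 − 0.05·(-3.6) = -1.62
Step 3: g′(-1.62) = -3.24; w₃ = -1.62 − 0.05·(-3.24) = -1.458

-1.458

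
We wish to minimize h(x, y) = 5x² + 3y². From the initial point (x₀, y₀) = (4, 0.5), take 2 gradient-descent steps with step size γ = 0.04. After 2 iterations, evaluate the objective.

10.61821632

∇h = (10x, 6y)
Step 1: at (4, 0.5), ∇h = (40, 3) → (4, 0.5) − 0.04·(40, 3) = (2.4, 0.38)
Step 2: at (2.4, 0.38), ∇h = (24, 2.28) → (2.4, 0.38) − 0.04·(24, 2.28) = (1.44, 0.2888)
h(1.44, 0.2888) = 10.61821632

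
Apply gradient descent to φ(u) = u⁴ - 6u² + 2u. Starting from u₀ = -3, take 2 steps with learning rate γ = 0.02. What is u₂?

-1.69632

φ′(u) = 4u³ - 12u + 2
u₁ = -3 − 0.02·(-70) = -1.6
u₂ = -1.6 − 0.02·4.816 = -1.69632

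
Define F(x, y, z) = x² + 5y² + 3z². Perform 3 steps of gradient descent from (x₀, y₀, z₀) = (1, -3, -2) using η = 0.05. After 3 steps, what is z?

-0.686

∇F = (2x, 10y, 6z)
(x₁, y₁, z₁) = (1, -3, -2) − 0.05·(2, -30, -12) = (0.9, -1.5, -1.4)
(x₂, y₂, z₂) = (0.9, -1.5, -1.4) − 0.05·(1.8, -15, -8.4) = (0.81, -0.75, -0.98)
(x₃, y₃, z₃) = (0.81, -0.75, -0.98) − 0.05·(1.62, -7.5, -5.88) = (0.729, -0.375, -0.686)
z = -0.686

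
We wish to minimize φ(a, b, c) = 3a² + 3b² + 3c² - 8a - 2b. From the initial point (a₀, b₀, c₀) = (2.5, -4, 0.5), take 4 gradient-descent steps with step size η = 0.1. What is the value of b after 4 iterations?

0.2224

∇φ = (6a - 8, 6b - 2, 6c)
(a₁, b₁, c₁) = (2.5, -4, 0.5) − 0.1·(7, -26, 3) = (1.8, -1.4, 0.2)
(a₂, b₂, c₂) = (1.8, -1.4, 0.2) − 0.1·(2.8, -10.4, 1.2) = (1.52, -0.36, 0.08)
(a₃, b₃, c₃) = (1.52, -0.36, 0.08) − 0.1·(1.12, -4.16, 0.48) = (1.408, 0.056, 0.032)
(a₄, b₄, c₄) = (1.408, 0.056, 0.032) − 0.1·(0.448, -1.664, 0.192) = (1.3632, 0.2224, 0.0128)
b = 0.2224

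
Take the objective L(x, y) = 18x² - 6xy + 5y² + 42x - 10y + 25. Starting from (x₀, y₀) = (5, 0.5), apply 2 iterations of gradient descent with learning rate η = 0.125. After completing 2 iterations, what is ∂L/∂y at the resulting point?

∇L = (36x - 6y + 42, -6x + 10y - 10)
(x₁, y₁) = (5, 0.5) − 0.125·(219, -35) = (-22.375, 4.875)
(x₂, y₂) = (-22.375, 4.875) − 0.125·(-792.75, 173) = (76.71875, -16.75)
∂L/∂y at (76.71875, -16.75) = -637.8125

-637.8125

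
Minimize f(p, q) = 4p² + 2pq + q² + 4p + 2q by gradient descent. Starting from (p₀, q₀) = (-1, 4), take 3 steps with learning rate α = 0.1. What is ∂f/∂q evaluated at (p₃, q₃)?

∇f = (8p + 2q + 4, 2p + 2q + 2)
(p₁, q₁) = (-1, 4) − 0.1·(4, 8) = (-1.4, 3.2)
(p₂, q₂) = (-1.4, 3.2) − 0.1·(-0.8, 5.6) = (-1.32, 2.64)
(p₃, q₃) = (-1.32, 2.64) − 0.1·(-1.28, 4.64) = (-1.192, 2.176)
∂f/∂q at (-1.192, 2.176) = 3.968

3.968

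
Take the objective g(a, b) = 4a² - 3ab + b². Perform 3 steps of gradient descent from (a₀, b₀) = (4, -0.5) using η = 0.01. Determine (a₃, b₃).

(3.0842645, -0.146776)

∇g = (8a - 3b, -3a + 2b)
Step 1: at (4, -0.5), ∇g = (33.5, -13) → (4, -0.5) − 0.01·(33.5, -13) = (3.665, -0.37)
Step 2: at (3.665, -0.37), ∇g = (30.43, -11.735) → (3.665, -0.37) − 0.01·(30.43, -11.735) = (3.3607, -0.25265)
Step 3: at (3.3607, -0.25265), ∇g = (27.64355, -10.5874) → (3.3607, -0.25265) − 0.01·(27.64355, -10.5874) = (3.0842645, -0.146776)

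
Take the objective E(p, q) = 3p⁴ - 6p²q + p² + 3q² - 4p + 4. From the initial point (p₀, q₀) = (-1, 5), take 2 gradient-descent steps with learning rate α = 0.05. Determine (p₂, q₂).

(8.2166, 5.543)

∇E = (12p³ - 12pq + 2p - 4, -6p² + 6q)
(p₁, q₁) = (-1, 5) − 0.05·(42, 24) = (-3.1, 3.8)
(p₂, q₂) = (-3.1, 3.8) − 0.05·(-226.332, -34.86) = (8.2166, 5.543)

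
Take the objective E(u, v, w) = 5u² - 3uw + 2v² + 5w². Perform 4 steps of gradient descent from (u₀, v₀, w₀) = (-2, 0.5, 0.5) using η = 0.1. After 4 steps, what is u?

-0.0162

∇E = (10u - 3w, 4v, -3u + 10w)
Step 1: at (-2, 0.5, 0.5), ∇E = (-21.5, 2, 11) → (-2, 0.5, 0.5) − 0.1·(-21.5, 2, 11) = (0.15, 0.3, -0.6)
Step 2: at (0.15, 0.3, -0.6), ∇E = (3.3, 1.2, -6.45) → (0.15, 0.3, -0.6) − 0.1·(3.3, 1.2, -6.45) = (-0.18, 0.18, 0.045)
Step 3: at (-0.18, 0.18, 0.045), ∇E = (-1.935, 0.72, 0.99) → (-0.18, 0.18, 0.045) − 0.1·(-1.935, 0.72, 0.99) = (0.0135, 0.108, -0.054)
Step 4: at (0.0135, 0.108, -0.054), ∇E = (0.297, 0.432, -0.5805) → (0.0135, 0.108, -0.054) − 0.1·(0.297, 0.432, -0.5805) = (-0.0162, 0.0648, 0.00405)
u = -0.0162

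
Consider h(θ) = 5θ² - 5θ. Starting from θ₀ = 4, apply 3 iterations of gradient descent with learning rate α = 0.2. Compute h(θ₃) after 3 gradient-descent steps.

60

h′(θ) = 10θ - 5
Step 1: h′(4) = 35; θ₁ = 4 − 0.2·35 = -3
Step 2: h′(-3) = -35; θ₂ = -3 − 0.2·(-35) = 4
Step 3: h′(4) = 35; θ₃ = 4 − 0.2·35 = -3
h(-3) = 60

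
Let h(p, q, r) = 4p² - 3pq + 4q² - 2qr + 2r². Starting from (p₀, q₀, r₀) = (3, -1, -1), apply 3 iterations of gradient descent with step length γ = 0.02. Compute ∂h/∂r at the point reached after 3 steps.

∇h = (8p - 3q, -3p + 8q - 2r, -2q + 4r)
Step 1: at (3, -1, -1), ∇h = (27, -15, -2) → (3, -1, -1) − 0.02·(27, -15, -2) = (2.46, -0.7, -0.96)
Step 2: at (2.46, -0.7, -0.96), ∇h = (21.78, -11.06, -2.44) → (2.46, -0.7, -0.96) − 0.02·(21.78, -11.06, -2.44) = (2.0244, -0.4788, -0.9112)
Step 3: at (2.0244, -0.4788, -0.9112), ∇h = (17.6316, -8.0812, -2.6872) → (2.0244, -0.4788, -0.9112) − 0.02·(17.6316, -8.0812, -2.6872) = (1.671768, -0.317176, -0.857456)
∂h/∂r at (1.671768, -0.317176, -0.857456) = -2.795472

-2.795472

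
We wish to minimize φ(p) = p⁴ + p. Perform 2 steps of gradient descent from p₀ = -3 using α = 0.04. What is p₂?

0.90445568

φ′(p) = 4p³ + 1
p₁ = -3 − 0.04·(-107) = 1.28
p₂ = 1.28 − 0.04·9.388608 = 0.90445568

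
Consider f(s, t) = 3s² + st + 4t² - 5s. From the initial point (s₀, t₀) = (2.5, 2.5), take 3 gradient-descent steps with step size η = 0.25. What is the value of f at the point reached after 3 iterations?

68.05419921875

∇f = (6s + t - 5, s + 8t)
Step 1: at (2.5, 2.5), ∇f = (12.5, 22.5) → (2.5, 2.5) − 0.25·(12.5, 22.5) = (-0.625, -3.125)
Step 2: at (-0.625, -3.125), ∇f = (-11.875, -25.625) → (-0.625, -3.125) − 0.25·(-11.875, -25.625) = (2.34375, 3.28125)
Step 3: at (2.34375, 3.28125), ∇f = (12.34375, 28.59375) → (2.34375, 3.28125) − 0.25·(12.34375, 28.59375) = (-0.7421875, -3.8671875)
f(-0.7421875, -3.8671875) = 68.05419921875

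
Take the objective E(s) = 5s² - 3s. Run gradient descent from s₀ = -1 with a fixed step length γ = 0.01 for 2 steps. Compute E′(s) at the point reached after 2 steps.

-10.53

E′(s) = 10s - 3
s₁ = -1 − 0.01·(-13) = -0.87
s₂ = -0.87 − 0.01·(-11.7) = -0.753
E′(s) at (-0.753) = -10.53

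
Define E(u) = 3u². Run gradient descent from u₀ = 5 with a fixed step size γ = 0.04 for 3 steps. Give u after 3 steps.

2.19488

E′(u) = 6u
u₁ = 5 − 0.04·30 = 3.8
u₂ = 3.8 − 0.04·22.8 = 2.888
u₃ = 2.888 − 0.04·17.328 = 2.19488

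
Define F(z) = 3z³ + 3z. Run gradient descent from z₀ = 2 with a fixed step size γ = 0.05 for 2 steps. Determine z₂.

-0.101125

F′(z) = 9z² + 3
Step 1: F′(2) = 39; z₁ = 2 − 0.05·39 = 0.05
Step 2: F′(0.05) = 3.0225; z₂ = 0.05 − 0.05·3.0225 = -0.101125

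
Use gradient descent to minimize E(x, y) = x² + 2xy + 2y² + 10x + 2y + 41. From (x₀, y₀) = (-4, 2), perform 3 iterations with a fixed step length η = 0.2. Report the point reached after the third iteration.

∇E = (2x + 2y + 10, 2x + 4y + 2)
(x₁, y₁) = (-4, 2) − 0.2·(6, 2) = (-5.2, 1.6)
(x₂, y₂) = (-5.2, 1.6) − 0.2·(2.8, -2) = (-5.76, 2)
(x₃, y₃) = (-5.76, 2) − 0.2·(2.48, -1.52) = (-6.256, 2.304)

(-6.256, 2.304)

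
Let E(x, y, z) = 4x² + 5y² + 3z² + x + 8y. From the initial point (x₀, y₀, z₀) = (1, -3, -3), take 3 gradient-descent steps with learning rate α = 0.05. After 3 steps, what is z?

-1.029

∇E = (8x + 1, 10y + 8, 6z)
Step 1: at (1, -3, -3), ∇E = (9, -22, -18) → (1, -3, -3) − 0.05·(9, -22, -18) = (0.55, -1.9, -2.1)
Step 2: at (0.55, -1.9, -2.1), ∇E = (5.4, -11, -12.6) → (0.55, -1.9, -2.1) − 0.05·(5.4, -11, -12.6) = (0.28, -1.35, -1.47)
Step 3: at (0.28, -1.35, -1.47), ∇E = (3.24, -5.5, -8.82) → (0.28, -1.35, -1.47) − 0.05·(3.24, -5.5, -8.82) = (0.118, -1.075, -1.029)
z = -1.029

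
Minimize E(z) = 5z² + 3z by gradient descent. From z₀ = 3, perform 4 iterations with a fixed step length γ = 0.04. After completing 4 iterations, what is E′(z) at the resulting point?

E′(z) = 10z + 3
z₁ = 3 − 0.04·33 = 1.68
z₂ = 1.68 − 0.04·19.8 = 0.888
z₃ = 0.888 − 0.04·11.88 = 0.4128
z₄ = 0.4128 − 0.04·7.128 = 0.12768
E′(z) at (0.12768) = 4.2768

4.2768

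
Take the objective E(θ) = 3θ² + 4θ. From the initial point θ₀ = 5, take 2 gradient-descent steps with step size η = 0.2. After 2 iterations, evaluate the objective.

-1.1792

E′(θ) = 6θ + 4
θ₁ = 5 − 0.2·34 = -1.8
θ₂ = -1.8 − 0.2·(-6.8) = -0.44
E(-0.44) = -1.1792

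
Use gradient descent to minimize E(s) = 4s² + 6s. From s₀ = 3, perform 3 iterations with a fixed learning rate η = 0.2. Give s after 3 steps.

E′(s) = 8s + 6
s₁ = 3 − 0.2·30 = -3
s₂ = -3 − 0.2·(-18) = 0.6
s₃ = 0.6 − 0.2·10.8 = -1.56

-1.56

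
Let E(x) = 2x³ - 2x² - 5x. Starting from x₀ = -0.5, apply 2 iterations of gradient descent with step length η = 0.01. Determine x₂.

-0.4685135

E′(x) = 6x² - 4x - 5
Step 1: E′(-0.5) = -1.5; x₁ = -0.5 − 0.01·(-1.5) = -0.485
Step 2: E′(-0.485) = -1.64865; x₂ = -0.485 − 0.01·(-1.64865) = -0.4685135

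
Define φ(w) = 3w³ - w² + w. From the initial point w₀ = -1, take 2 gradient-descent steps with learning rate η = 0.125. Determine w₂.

-10.28125

φ′(w) = 9w² - 2w + 1
Step 1: φ′(-1) = 12; w₁ = -1 − 0.125·12 = -2.5
Step 2: φ′(-2.5) = 62.25; w₂ = -2.5 − 0.125·62.25 = -10.28125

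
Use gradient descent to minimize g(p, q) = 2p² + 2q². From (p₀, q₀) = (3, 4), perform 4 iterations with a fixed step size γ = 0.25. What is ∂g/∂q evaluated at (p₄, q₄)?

∇g = (4p, 4q)
Step 1: at (3, 4), ∇g = (12, 16) → (3, 4) − 0.25·(12, 16) = (0, 0)
Step 2: at (0, 0), ∇g = (0, 0) → (0, 0) − 0.25·(0, 0) = (0, 0)
Step 3: at (0, 0), ∇g = (0, 0) → (0, 0) − 0.25·(0, 0) = (0, 0)
Step 4: at (0, 0), ∇g = (0, 0) → (0, 0) − 0.25·(0, 0) = (0, 0)
∂g/∂q at (0, 0) = 0

0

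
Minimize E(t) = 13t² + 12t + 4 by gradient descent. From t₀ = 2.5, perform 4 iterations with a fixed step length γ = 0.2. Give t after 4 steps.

921.0792

E′(t) = 26t + 12
Step 1: E′(2.5) = 77; t₁ = 2.5 − 0.2·77 = -12.9
Step 2: E′(-12.9) = -323.4; t₂ = -12.9 − 0.2·(-323.4) = 51.78
Step 3: E′(51.78) = 1358.28; t₃ = 51.78 − 0.2·1358.28 = -219.876
Step 4: E′(-219.876) = -5704.776; t₄ = -219.876 − 0.2·(-5704.776) = 921.0792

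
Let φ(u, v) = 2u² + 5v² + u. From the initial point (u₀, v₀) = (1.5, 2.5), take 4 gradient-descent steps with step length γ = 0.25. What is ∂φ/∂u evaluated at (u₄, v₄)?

∇φ = (4u + 1, 10v)
(u₁, v₁) = (1.5, 2.5) − 0.25·(7, 25) = (-0.25, -3.75)
(u₂, v₂) = (-0.25, -3.75) − 0.25·(0, -37.5) = (-0.25, 5.625)
(u₃, v₃) = (-0.25, 5.625) − 0.25·(0, 56.25) = (-0.25, -8.4375)
(u₄, v₄) = (-0.25, -8.4375) − 0.25·(0, -84.375) = (-0.25, 12.65625)
∂φ/∂u at (-0.25, 12.65625) = 0

0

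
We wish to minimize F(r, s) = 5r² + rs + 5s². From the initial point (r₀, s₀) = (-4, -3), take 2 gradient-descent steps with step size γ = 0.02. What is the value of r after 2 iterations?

-2.4656

∇F = (10r + s, r + 10s)
(r₁, s₁) = (-4, -3) − 0.02·(-43, -34) = (-3.14, -2.32)
(r₂, s₂) = (-3.14, -2.32) − 0.02·(-33.72, -26.34) = (-2.4656, -1.7932)
r = -2.4656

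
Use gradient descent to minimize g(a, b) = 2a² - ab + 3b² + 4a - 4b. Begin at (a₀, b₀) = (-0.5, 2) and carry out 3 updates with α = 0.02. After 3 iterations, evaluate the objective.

∇g = (4a - b + 4, -a + 6b - 4)
Step 1: at (-0.5, 2), ∇g = (0, 8.5) → (-0.5, 2) − 0.02·(0, 8.5) = (-0.5, 1.83)
Step 2: at (-0.5, 1.83), ∇g = (0.17, 7.48) → (-0.5, 1.83) − 0.02·(0.17, 7.48) = (-0.5034, 1.6804)
Step 3: at (-0.5034, 1.6804), ∇g = (0.306, 6.5858) → (-0.5034, 1.6804) − 0.02·(0.306, 6.5858) = (-0.50952, 1.548684)
g(-0.50952, 1.548684) = 0.270757128048

0.270757128048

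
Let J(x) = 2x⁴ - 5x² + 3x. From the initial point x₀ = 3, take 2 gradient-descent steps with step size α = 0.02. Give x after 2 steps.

-0.92007168

J′(x) = 8x³ - 10x + 3
x₁ = 3 − 0.02·189 = -0.78
x₂ = -0.78 − 0.02·7.003584 = -0.92007168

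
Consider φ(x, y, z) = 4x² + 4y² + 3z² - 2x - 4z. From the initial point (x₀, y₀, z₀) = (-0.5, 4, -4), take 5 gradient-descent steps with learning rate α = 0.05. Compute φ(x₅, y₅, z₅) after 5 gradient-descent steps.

∇φ = (8x - 2, 8y, 6z - 4)
Step 1: at (-0.5, 4, -4), ∇φ = (-6, 32, -28) → (-0.5, 4, -4) − 0.05·(-6, 32, -28) = (-0.2, 2.4, -2.6)
Step 2: at (-0.2, 2.4, -2.6), ∇φ = (-3.6, 19.2, -19.6) → (-0.2, 2.4, -2.6) − 0.05·(-3.6, 19.2, -19.6) = (-0.02, 1.44, -1.62)
Step 3: at (-0.02, 1.44, -1.62), ∇φ = (-2.16, 11.52, -13.72) → (-0.02, 1.44, -1.62) − 0.05·(-2.16, 11.52, -13.72) = (0.088, 0.864, -0.934)
Step 4: at (0.088, 0.864, -0.934), ∇φ = (-1.296, 6.912, -9.604) → (0.088, 0.864, -0.934) − 0.05·(-1.296, 6.912, -9.604) = (0.1528, 0.5184, -0.4538)
Step 5: at (0.1528, 0.5184, -0.4538), ∇φ = (-0.7776, 4.1472, -6.7228) → (0.1528, 0.5184, -0.4538) − 0.05·(-0.7776, 4.1472, -6.7228) = (0.19168, 0.31104, -0.11766)
φ(0.19168, 0.31104, -0.11766) = 0.6627600428

0.6627600428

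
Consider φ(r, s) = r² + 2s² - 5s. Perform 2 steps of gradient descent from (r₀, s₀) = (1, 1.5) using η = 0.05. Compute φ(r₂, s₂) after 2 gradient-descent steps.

∇φ = (2r, 4s - 5)
(r₁, s₁) = (1, 1.5) − 0.05·(2, 1) = (0.9, 1.45)
(r₂, s₂) = (0.9, 1.45) − 0.05·(1.8, 0.8) = (0.81, 1.41)
φ(0.81, 1.41) = -2.4177

-2.4177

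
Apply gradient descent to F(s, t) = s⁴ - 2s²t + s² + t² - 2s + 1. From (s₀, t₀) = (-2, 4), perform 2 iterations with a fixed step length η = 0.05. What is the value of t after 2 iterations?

∇F = (4s³ - 4st + 2s - 2, -2s² + 2t)
(s₁, t₁) = (-2, 4) − 0.05·(-6, 0) = (-1.7, 4)
(s₂, t₂) = (-1.7, 4) − 0.05·(2.148, 2.22) = (-1.8074, 3.889)
t = 3.889

3.889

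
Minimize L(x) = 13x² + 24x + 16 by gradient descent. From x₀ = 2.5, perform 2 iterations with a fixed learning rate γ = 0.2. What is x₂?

L′(x) = 26x + 24
x₁ = 2.5 − 0.2·89 = -15.3
x₂ = -15.3 − 0.2·(-373.8) = 59.46

59.46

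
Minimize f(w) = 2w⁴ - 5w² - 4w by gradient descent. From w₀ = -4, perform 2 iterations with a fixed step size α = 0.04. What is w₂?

-1067.44706048

f′(w) = 8w³ - 10w - 4
Step 1: f′(-4) = -476; w₁ = -4 − 0.04·(-476) = 15.04
Step 2: f′(15.04) = 27062.176512; w₂ = 15.04 − 0.04·27062.176512 = -1067.44706048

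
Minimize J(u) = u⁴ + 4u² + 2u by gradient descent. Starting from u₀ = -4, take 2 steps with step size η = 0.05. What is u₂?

J′(u) = 4u³ + 8u + 2
u₁ = -4 − 0.05·(-286) = 10.3
u₂ = 10.3 − 0.05·4455.308 = -212.4654

-212.4654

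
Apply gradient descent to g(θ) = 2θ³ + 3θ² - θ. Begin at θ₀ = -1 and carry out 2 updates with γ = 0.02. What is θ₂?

g′(θ) = 6θ² + 6θ - 1
θ₁ = -1 − 0.02·(-1) = -0.98
θ₂ = -0.98 − 0.02·(-1.1176) = -0.957648

-0.957648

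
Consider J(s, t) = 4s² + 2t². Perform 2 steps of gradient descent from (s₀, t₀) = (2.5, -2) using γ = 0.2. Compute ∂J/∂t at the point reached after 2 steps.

-0.32

∇J = (8s, 4t)
(s₁, t₁) = (2.5, -2) − 0.2·(20, -8) = (-1.5, -0.4)
(s₂, t₂) = (-1.5, -0.4) − 0.2·(-12, -1.6) = (0.9, -0.08)
∂J/∂t at (0.9, -0.08) = -0.32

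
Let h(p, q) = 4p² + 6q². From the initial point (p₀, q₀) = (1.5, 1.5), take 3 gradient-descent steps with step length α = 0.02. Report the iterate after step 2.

(1.0584, 0.8664)

∇h = (8p, 12q)
Step 1: at (1.5, 1.5), ∇h = (12, 18) → (1.5, 1.5) − 0.02·(12, 18) = (1.26, 1.14)
Step 2: at (1.26, 1.14), ∇h = (10.08, 13.68) → (1.26, 1.14) − 0.02·(10.08, 13.68) = (1.0584, 0.8664)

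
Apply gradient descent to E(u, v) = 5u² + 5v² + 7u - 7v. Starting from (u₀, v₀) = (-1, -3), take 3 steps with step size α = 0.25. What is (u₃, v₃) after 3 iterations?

(0.3125, 13.1875)

∇E = (10u + 7, 10v - 7)
Step 1: at (-1, -3), ∇E = (-3, -37) → (-1, -3) − 0.25·(-3, -37) = (-0.25, 6.25)
Step 2: at (-0.25, 6.25), ∇E = (4.5, 55.5) → (-0.25, 6.25) − 0.25·(4.5, 55.5) = (-1.375, -7.625)
Step 3: at (-1.375, -7.625), ∇E = (-6.75, -83.25) → (-1.375, -7.625) − 0.25·(-6.75, -83.25) = (0.3125, 13.1875)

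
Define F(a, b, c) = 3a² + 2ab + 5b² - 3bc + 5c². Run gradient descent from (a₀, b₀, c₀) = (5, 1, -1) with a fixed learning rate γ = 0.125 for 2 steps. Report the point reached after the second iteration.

∇F = (6a + 2b, 2a + 10b - 3c, -3b + 10c)
Step 1: at (5, 1, -1), ∇F = (32, 23, -13) → (5, 1, -1) − 0.125·(32, 23, -13) = (1, -1.875, 0.625)
Step 2: at (1, -1.875, 0.625), ∇F = (2.25, -18.625, 11.875) → (1, -1.875, 0.625) − 0.125·(2.25, -18.625, 11.875) = (0.71875, 0.453125, -0.859375)

(0.71875, 0.453125, -0.859375)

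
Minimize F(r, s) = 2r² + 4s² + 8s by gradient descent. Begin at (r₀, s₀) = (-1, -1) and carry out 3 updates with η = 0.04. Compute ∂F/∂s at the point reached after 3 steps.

∇F = (4r, 8s + 8)
(r₁, s₁) = (-1, -1) − 0.04·(-4, 0) = (-0.84, -1)
(r₂, s₂) = (-0.84, -1) − 0.04·(-3.36, 0) = (-0.7056, -1)
(r₃, s₃) = (-0.7056, -1) − 0.04·(-2.8224, 0) = (-0.592704, -1)
∂F/∂s at (-0.592704, -1) = 0

0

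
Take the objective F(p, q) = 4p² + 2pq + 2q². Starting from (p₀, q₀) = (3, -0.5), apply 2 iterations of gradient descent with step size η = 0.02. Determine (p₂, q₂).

(2.1568, -0.6352)

∇F = (8p + 2q, 2p + 4q)
Step 1: at (3, -0.5), ∇F = (23, 4) → (3, -0.5) − 0.02·(23, 4) = (2.54, -0.58)
Step 2: at (2.54, -0.58), ∇F = (19.16, 2.76) → (2.54, -0.58) − 0.02·(19.16, 2.76) = (2.1568, -0.6352)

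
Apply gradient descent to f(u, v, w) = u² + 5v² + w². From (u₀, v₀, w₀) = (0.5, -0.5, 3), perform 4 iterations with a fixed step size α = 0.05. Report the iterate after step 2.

∇f = (2u, 10v, 2w)
Step 1: at (0.5, -0.5, 3), ∇f = (1, -5, 6) → (0.5, -0.5, 3) − 0.05·(1, -5, 6) = (0.45, -0.25, 2.7)
Step 2: at (0.45, -0.25, 2.7), ∇f = (0.9, -2.5, 5.4) → (0.45, -0.25, 2.7) − 0.05·(0.9, -2.5, 5.4) = (0.405, -0.125, 2.43)

(0.405, -0.125, 2.43)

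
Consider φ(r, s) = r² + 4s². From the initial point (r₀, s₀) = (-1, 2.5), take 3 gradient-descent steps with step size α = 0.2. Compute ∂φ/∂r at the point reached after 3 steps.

∇φ = (2r, 8s)
Step 1: at (-1, 2.5), ∇φ = (-2, 20) → (-1, 2.5) − 0.2·(-2, 20) = (-0.6, -1.5)
Step 2: at (-0.6, -1.5), ∇φ = (-1.2, -12) → (-0.6, -1.5) − 0.2·(-1.2, -12) = (-0.36, 0.9)
Step 3: at (-0.36, 0.9), ∇φ = (-0.72, 7.2) → (-0.36, 0.9) − 0.2·(-0.72, 7.2) = (-0.216, -0.54)
∂φ/∂r at (-0.216, -0.54) = -0.432

-0.432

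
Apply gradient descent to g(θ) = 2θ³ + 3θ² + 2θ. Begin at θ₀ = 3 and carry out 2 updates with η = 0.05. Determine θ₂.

-0.737

g′(θ) = 6θ² + 6θ + 2
θ₁ = 3 − 0.05·74 = -0.7
θ₂ = -0.7 − 0.05·0.74 = -0.737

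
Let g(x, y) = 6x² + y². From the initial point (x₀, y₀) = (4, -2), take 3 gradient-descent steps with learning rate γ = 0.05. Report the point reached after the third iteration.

(0.256, -1.458)

∇g = (12x, 2y)
Step 1: at (4, -2), ∇g = (48, -4) → (4, -2) − 0.05·(48, -4) = (1.6, -1.8)
Step 2: at (1.6, -1.8), ∇g = (19.2, -3.6) → (1.6, -1.8) − 0.05·(19.2, -3.6) = (0.64, -1.62)
Step 3: at (0.64, -1.62), ∇g = (7.68, -3.24) → (0.64, -1.62) − 0.05·(7.68, -3.24) = (0.256, -1.458)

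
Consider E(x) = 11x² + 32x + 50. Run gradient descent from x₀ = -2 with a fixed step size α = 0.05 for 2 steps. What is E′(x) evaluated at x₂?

-0.12

E′(x) = 22x + 32
x₁ = -2 − 0.05·(-12) = -1.4
x₂ = -1.4 − 0.05·1.2 = -1.46
E′(x) at (-1.46) = -0.12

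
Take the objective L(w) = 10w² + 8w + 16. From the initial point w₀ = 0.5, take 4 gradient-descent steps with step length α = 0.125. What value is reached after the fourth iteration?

4.15625

L′(w) = 20w + 8
w₁ = 0.5 − 0.125·18 = -1.75
w₂ = -1.75 − 0.125·(-27) = 1.625
w₃ = 1.625 − 0.125·40.5 = -3.4375
w₄ = -3.4375 − 0.125·(-60.75) = 4.15625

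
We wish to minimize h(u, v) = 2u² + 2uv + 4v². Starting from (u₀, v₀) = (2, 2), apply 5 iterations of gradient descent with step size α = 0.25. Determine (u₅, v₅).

(-2.5625, -6.1875)

∇h = (4u + 2v, 2u + 8v)
(u₁, v₁) = (2, 2) − 0.25·(12, 20) = (-1, -3)
(u₂, v₂) = (-1, -3) − 0.25·(-10, -26) = (1.5, 3.5)
(u₃, v₃) = (1.5, 3.5) − 0.25·(13, 31) = (-1.75, -4.25)
(u₄, v₄) = (-1.75, -4.25) − 0.25·(-15.5, -37.5) = (2.125, 5.125)
(u₅, v₅) = (2.125, 5.125) − 0.25·(18.75, 45.25) = (-2.5625, -6.1875)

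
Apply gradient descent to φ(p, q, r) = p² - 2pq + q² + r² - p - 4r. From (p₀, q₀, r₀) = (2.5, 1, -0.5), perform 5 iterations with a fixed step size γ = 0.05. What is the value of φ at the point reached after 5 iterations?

-3.590487589375

∇φ = (2p - 2q - 1, -2p + 2q, 2r - 4)
Step 1: at (2.5, 1, -0.5), ∇φ = (2, -3, -5) → (2.5, 1, -0.5) − 0.05·(2, -3, -5) = (2.4, 1.15, -0.25)
Step 2: at (2.4, 1.15, -0.25), ∇φ = (1.5, -2.5, -4.5) → (2.4, 1.15, -0.25) − 0.05·(1.5, -2.5, -4.5) = (2.325, 1.275, -0.025)
Step 3: at (2.325, 1.275, -0.025), ∇φ = (1.1, -2.1, -4.05) → (2.325, 1.275, -0.025) − 0.05·(1.1, -2.1, -4.05) = (2.27, 1.38, 0.1775)
Step 4: at (2.27, 1.38, 0.1775), ∇φ = (0.78, -1.78, -3.645) → (2.27, 1.38, 0.1775) − 0.05·(0.78, -1.78, -3.645) = (2.231, 1.469, 0.35975)
Step 5: at (2.231, 1.469, 0.35975), ∇φ = (0.524, -1.524, -3.2805) → (2.231, 1.469, 0.35975) − 0.05·(0.524, -1.524, -3.2805) = (2.2048, 1.5452, 0.523775)
φ(2.2048, 1.5452, 0.523775) = -3.590487589375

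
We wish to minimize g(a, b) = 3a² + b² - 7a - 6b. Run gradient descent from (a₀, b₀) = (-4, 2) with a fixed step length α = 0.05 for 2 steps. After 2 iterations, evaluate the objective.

∇g = (6a - 7, 2b - 6)
Step 1: at (-4, 2), ∇g = (-31, -2) → (-4, 2) − 0.05·(-31, -2) = (-2.45, 2.1)
Step 2: at (-2.45, 2.1), ∇g = (-21.7, -1.8) → (-2.45, 2.1) − 0.05·(-21.7, -1.8) = (-1.365, 2.19)
g(-1.365, 2.19) = 6.800775

6.800775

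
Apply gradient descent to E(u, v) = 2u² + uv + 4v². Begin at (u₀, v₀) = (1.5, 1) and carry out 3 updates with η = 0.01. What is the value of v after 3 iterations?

∇E = (4u + v, u + 8v)
Step 1: at (1.5, 1), ∇E = (7, 9.5) → (1.5, 1) − 0.01·(7, 9.5) = (1.43, 0.905)
Step 2: at (1.43, 0.905), ∇E = (6.625, 8.67) → (1.43, 0.905) − 0.01·(6.625, 8.67) = (1.36375, 0.8183)
Step 3: at (1.36375, 0.8183), ∇E = (6.2733, 7.91015) → (1.36375, 0.8183) − 0.01·(6.2733, 7.91015) = (1.301017, 0.7391985)
v = 0.7391985

0.7391985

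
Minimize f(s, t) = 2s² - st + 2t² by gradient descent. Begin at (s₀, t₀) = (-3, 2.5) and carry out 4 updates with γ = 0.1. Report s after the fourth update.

-0.2319

∇f = (4s - t, -s + 4t)
Step 1: at (-3, 2.5), ∇f = (-14.5, 13) → (-3, 2.5) − 0.1·(-14.5, 13) = (-1.55, 1.2)
Step 2: at (-1.55, 1.2), ∇f = (-7.4, 6.35) → (-1.55, 1.2) − 0.1·(-7.4, 6.35) = (-0.81, 0.565)
Step 3: at (-0.81, 0.565), ∇f = (-3.805, 3.07) → (-0.81, 0.565) − 0.1·(-3.805, 3.07) = (-0.4295, 0.258)
Step 4: at (-0.4295, 0.258), ∇f = (-1.976, 1.4615) → (-0.4295, 0.258) − 0.1·(-1.976, 1.4615) = (-0.2319, 0.11185)
s = -0.2319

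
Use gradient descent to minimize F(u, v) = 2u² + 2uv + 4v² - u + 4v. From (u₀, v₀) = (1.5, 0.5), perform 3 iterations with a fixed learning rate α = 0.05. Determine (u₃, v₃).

(0.897, -0.5115)

∇F = (4u + 2v - 1, 2u + 8v + 4)
Step 1: at (1.5, 0.5), ∇F = (6, 11) → (1.5, 0.5) − 0.05·(6, 11) = (1.2, -0.05)
Step 2: at (1.2, -0.05), ∇F = (3.7, 6) → (1.2, -0.05) − 0.05·(3.7, 6) = (1.015, -0.35)
Step 3: at (1.015, -0.35), ∇F = (2.36, 3.23) → (1.015, -0.35) − 0.05·(2.36, 3.23) = (0.897, -0.5115)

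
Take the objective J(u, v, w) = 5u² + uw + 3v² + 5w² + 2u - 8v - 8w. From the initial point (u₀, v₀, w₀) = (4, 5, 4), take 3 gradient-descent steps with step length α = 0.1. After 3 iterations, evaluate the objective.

∇J = (10u + w + 2, 6v - 8, u + 10w - 8)
(u₁, v₁, w₁) = (4, 5, 4) − 0.1·(46, 22, 36) = (-0.6, 2.8, 0.4)
(u₂, v₂, w₂) = (-0.6, 2.8, 0.4) − 0.1·(-3.6, 8.8, -4.6) = (-0.24, 1.92, 0.86)
(u₃, v₃, w₃) = (-0.24, 1.92, 0.86) − 0.1·(0.46, 3.52, 0.36) = (-0.286, 1.568, 0.824)
J(-0.286, 1.568, 0.824) = -8.763932

-8.763932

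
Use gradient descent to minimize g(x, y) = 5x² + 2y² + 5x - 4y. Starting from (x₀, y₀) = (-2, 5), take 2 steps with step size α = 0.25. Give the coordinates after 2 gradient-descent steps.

∇g = (10x + 5, 4y - 4)
(x₁, y₁) = (-2, 5) − 0.25·(-15, 16) = (1.75, 1)
(x₂, y₂) = (1.75, 1) − 0.25·(22.5, 0) = (-3.875, 1)

(-3.875, 1)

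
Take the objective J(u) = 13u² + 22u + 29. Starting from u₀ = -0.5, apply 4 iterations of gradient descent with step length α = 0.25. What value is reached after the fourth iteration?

J′(u) = 26u + 22
u₁ = -0.5 − 0.25·9 = -2.75
u₂ = -2.75 − 0.25·(-49.5) = 9.625
u₃ = 9.625 − 0.25·272.25 = -58.4375
u₄ = -58.4375 − 0.25·(-1497.375) = 315.90625

315.90625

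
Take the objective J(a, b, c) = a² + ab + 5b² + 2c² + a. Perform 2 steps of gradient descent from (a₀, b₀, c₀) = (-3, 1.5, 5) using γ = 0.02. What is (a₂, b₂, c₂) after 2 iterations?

(-2.858, 1.0666, 4.232)

∇J = (2a + b + 1, a + 10b, 4c)
(a₁, b₁, c₁) = (-3, 1.5, 5) − 0.02·(-3.5, 12, 20) = (-2.93, 1.26, 4.6)
(a₂, b₂, c₂) = (-2.93, 1.26, 4.6) − 0.02·(-3.6, 9.67, 18.4) = (-2.858, 1.0666, 4.232)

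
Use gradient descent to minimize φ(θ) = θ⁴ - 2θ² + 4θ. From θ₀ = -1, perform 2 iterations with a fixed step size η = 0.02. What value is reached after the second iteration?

φ′(θ) = 4θ³ - 4θ + 4
Step 1: φ′(-1) = 4; θ₁ = -1 − 0.02·4 = -1.08
Step 2: φ′(-1.08) = 3.281152; θ₂ = -1.08 − 0.02·3.281152 = -1.14562304

-1.14562304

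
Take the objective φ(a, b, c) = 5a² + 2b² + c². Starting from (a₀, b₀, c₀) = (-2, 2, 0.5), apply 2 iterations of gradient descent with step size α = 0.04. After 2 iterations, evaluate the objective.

6.75406912

∇φ = (10a, 4b, 2c)
Step 1: at (-2, 2, 0.5), ∇φ = (-20, 8, 1) → (-2, 2, 0.5) − 0.04·(-20, 8, 1) = (-1.2, 1.68, 0.46)
Step 2: at (-1.2, 1.68, 0.46), ∇φ = (-12, 6.72, 0.92) → (-1.2, 1.68, 0.46) − 0.04·(-12, 6.72, 0.92) = (-0.72, 1.4112, 0.4232)
φ(-0.72, 1.4112, 0.4232) = 6.75406912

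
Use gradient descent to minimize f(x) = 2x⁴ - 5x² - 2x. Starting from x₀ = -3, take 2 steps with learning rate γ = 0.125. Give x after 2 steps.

f′(x) = 8x³ - 10x - 2
x₁ = -3 − 0.125·(-188) = 20.5
x₂ = 20.5 − 0.125·68714 = -8568.75

-8568.75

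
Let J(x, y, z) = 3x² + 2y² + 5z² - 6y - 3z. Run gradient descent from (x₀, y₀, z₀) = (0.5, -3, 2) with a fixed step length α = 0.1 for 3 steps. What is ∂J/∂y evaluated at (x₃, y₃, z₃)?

-3.888

∇J = (6x, 4y - 6, 10z - 3)
Step 1: at (0.5, -3, 2), ∇J = (3, -18, 17) → (0.5, -3, 2) − 0.1·(3, -18, 17) = (0.2, -1.2, 0.3)
Step 2: at (0.2, -1.2, 0.3), ∇J = (1.2, -10.8, 0) → (0.2, -1.2, 0.3) − 0.1·(1.2, -10.8, 0) = (0.08, -0.12, 0.3)
Step 3: at (0.08, -0.12, 0.3), ∇J = (0.48, -6.48, 0) → (0.08, -0.12, 0.3) − 0.1·(0.48, -6.48, 0) = (0.032, 0.528, 0.3)
∂J/∂y at (0.032, 0.528, 0.3) = -3.888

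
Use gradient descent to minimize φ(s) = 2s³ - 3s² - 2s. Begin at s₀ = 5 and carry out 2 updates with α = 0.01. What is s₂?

φ′(s) = 6s² - 6s - 2
s₁ = 5 − 0.01·118 = 3.82
s₂ = 3.82 − 0.01·62.6344 = 3.193656

3.193656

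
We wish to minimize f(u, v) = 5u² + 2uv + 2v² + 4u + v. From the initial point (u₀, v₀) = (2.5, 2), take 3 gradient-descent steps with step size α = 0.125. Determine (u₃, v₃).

∇f = (10u + 2v + 4, 2u + 4v + 1)
(u₁, v₁) = (2.5, 2) − 0.125·(33, 14) = (-1.625, 0.25)
(u₂, v₂) = (-1.625, 0.25) − 0.125·(-11.75, -1.25) = (-0.15625, 0.40625)
(u₃, v₃) = (-0.15625, 0.40625) − 0.125·(3.25, 2.3125) = (-0.5625, 0.1171875)

(-0.5625, 0.1171875)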